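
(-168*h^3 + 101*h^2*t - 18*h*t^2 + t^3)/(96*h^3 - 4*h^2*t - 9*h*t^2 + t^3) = (21*h^2 - 10*h*t + t^2)/(-12*h^2 - h*t + t^2)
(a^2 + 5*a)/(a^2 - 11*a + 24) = a*(a + 5)/(a^2 - 11*a + 24)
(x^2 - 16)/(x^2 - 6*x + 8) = (x + 4)/(x - 2)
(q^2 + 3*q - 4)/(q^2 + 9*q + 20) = (q - 1)/(q + 5)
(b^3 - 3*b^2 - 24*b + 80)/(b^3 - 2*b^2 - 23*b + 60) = (b - 4)/(b - 3)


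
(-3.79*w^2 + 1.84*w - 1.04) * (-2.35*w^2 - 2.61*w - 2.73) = 8.9065*w^4 + 5.5679*w^3 + 7.9883*w^2 - 2.3088*w + 2.8392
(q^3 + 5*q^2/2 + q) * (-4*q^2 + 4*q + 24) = -4*q^5 - 6*q^4 + 30*q^3 + 64*q^2 + 24*q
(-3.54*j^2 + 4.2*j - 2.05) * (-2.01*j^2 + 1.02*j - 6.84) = 7.1154*j^4 - 12.0528*j^3 + 32.6181*j^2 - 30.819*j + 14.022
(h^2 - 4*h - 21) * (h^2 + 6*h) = h^4 + 2*h^3 - 45*h^2 - 126*h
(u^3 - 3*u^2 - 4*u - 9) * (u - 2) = u^4 - 5*u^3 + 2*u^2 - u + 18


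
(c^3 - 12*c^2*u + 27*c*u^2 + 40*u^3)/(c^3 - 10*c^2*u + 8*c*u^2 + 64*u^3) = (-c^2 + 4*c*u + 5*u^2)/(-c^2 + 2*c*u + 8*u^2)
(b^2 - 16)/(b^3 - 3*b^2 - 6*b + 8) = (b + 4)/(b^2 + b - 2)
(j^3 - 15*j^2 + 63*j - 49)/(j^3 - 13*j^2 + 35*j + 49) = (j - 1)/(j + 1)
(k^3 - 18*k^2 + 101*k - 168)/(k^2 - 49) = (k^2 - 11*k + 24)/(k + 7)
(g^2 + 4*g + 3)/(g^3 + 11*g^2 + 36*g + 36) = (g + 1)/(g^2 + 8*g + 12)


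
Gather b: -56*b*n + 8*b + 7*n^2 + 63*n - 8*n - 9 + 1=b*(8 - 56*n) + 7*n^2 + 55*n - 8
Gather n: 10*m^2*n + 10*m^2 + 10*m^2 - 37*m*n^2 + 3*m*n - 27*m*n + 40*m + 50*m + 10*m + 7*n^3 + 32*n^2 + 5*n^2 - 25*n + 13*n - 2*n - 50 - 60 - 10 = 20*m^2 + 100*m + 7*n^3 + n^2*(37 - 37*m) + n*(10*m^2 - 24*m - 14) - 120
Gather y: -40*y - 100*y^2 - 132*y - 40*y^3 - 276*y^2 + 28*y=-40*y^3 - 376*y^2 - 144*y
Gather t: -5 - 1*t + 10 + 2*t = t + 5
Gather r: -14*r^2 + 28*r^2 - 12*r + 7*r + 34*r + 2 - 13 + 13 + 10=14*r^2 + 29*r + 12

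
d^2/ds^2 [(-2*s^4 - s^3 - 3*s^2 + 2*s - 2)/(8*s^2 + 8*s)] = (-s^6 - 3*s^5 - 3*s^4 + 2*s^3 - 3*s^2 - 3*s - 1)/(2*s^3*(s^3 + 3*s^2 + 3*s + 1))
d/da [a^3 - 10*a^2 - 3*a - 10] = 3*a^2 - 20*a - 3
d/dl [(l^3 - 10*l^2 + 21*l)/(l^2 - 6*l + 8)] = (l^4 - 12*l^3 + 63*l^2 - 160*l + 168)/(l^4 - 12*l^3 + 52*l^2 - 96*l + 64)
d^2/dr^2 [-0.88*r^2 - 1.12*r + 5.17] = -1.76000000000000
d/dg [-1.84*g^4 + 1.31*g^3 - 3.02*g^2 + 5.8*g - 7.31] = -7.36*g^3 + 3.93*g^2 - 6.04*g + 5.8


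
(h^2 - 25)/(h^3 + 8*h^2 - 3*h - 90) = (h - 5)/(h^2 + 3*h - 18)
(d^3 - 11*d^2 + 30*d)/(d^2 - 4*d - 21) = d*(-d^2 + 11*d - 30)/(-d^2 + 4*d + 21)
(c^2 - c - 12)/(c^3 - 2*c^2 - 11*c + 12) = 1/(c - 1)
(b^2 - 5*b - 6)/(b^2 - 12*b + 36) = (b + 1)/(b - 6)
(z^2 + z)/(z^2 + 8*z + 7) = z/(z + 7)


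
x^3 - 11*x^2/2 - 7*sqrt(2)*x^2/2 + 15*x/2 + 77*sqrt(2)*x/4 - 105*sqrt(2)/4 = (x - 3)*(x - 5/2)*(x - 7*sqrt(2)/2)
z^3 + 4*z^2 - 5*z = z*(z - 1)*(z + 5)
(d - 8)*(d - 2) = d^2 - 10*d + 16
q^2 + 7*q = q*(q + 7)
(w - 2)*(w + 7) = w^2 + 5*w - 14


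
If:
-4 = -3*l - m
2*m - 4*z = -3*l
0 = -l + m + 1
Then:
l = 5/4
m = 1/4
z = 17/16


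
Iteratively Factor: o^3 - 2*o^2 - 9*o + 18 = (o + 3)*(o^2 - 5*o + 6) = (o - 2)*(o + 3)*(o - 3)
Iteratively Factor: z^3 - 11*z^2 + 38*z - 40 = (z - 2)*(z^2 - 9*z + 20) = (z - 5)*(z - 2)*(z - 4)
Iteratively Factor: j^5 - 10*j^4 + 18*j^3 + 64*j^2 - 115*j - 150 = (j + 1)*(j^4 - 11*j^3 + 29*j^2 + 35*j - 150) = (j - 5)*(j + 1)*(j^3 - 6*j^2 - j + 30) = (j - 5)^2*(j + 1)*(j^2 - j - 6) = (j - 5)^2*(j - 3)*(j + 1)*(j + 2)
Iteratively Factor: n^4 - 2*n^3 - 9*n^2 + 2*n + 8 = (n - 1)*(n^3 - n^2 - 10*n - 8) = (n - 1)*(n + 1)*(n^2 - 2*n - 8) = (n - 1)*(n + 1)*(n + 2)*(n - 4)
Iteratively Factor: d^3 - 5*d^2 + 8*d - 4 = (d - 1)*(d^2 - 4*d + 4) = (d - 2)*(d - 1)*(d - 2)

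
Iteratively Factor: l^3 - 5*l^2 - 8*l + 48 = (l - 4)*(l^2 - l - 12) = (l - 4)*(l + 3)*(l - 4)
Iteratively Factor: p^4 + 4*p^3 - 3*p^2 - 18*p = (p + 3)*(p^3 + p^2 - 6*p) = (p - 2)*(p + 3)*(p^2 + 3*p) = p*(p - 2)*(p + 3)*(p + 3)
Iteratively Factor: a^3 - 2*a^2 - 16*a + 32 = (a - 2)*(a^2 - 16) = (a - 4)*(a - 2)*(a + 4)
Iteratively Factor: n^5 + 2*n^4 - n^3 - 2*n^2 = (n + 2)*(n^4 - n^2) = n*(n + 2)*(n^3 - n) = n*(n + 1)*(n + 2)*(n^2 - n) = n^2*(n + 1)*(n + 2)*(n - 1)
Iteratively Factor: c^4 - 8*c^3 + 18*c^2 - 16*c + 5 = (c - 1)*(c^3 - 7*c^2 + 11*c - 5) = (c - 1)^2*(c^2 - 6*c + 5) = (c - 5)*(c - 1)^2*(c - 1)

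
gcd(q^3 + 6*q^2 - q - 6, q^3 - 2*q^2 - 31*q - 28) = q + 1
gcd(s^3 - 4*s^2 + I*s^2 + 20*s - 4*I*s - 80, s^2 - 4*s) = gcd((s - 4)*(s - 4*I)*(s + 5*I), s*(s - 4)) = s - 4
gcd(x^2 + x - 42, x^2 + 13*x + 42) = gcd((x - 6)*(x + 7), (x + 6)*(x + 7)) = x + 7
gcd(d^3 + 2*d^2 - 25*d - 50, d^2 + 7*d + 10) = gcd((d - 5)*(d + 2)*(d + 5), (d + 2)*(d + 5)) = d^2 + 7*d + 10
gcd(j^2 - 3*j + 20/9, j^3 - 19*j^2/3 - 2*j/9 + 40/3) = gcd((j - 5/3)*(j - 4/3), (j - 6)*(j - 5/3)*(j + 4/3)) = j - 5/3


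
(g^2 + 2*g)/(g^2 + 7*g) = (g + 2)/(g + 7)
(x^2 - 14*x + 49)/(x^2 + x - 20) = (x^2 - 14*x + 49)/(x^2 + x - 20)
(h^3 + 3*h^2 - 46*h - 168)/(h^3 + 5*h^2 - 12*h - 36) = (h^2 - 3*h - 28)/(h^2 - h - 6)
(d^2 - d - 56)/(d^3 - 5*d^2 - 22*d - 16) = (d + 7)/(d^2 + 3*d + 2)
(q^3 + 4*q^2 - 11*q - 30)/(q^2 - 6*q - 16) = (q^2 + 2*q - 15)/(q - 8)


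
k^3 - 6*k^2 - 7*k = k*(k - 7)*(k + 1)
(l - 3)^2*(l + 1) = l^3 - 5*l^2 + 3*l + 9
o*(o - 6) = o^2 - 6*o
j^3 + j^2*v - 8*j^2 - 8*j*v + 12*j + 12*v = (j - 6)*(j - 2)*(j + v)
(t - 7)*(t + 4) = t^2 - 3*t - 28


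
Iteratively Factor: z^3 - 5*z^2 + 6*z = (z - 2)*(z^2 - 3*z) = (z - 3)*(z - 2)*(z)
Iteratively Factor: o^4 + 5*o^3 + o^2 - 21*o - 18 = (o + 3)*(o^3 + 2*o^2 - 5*o - 6) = (o + 1)*(o + 3)*(o^2 + o - 6) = (o + 1)*(o + 3)^2*(o - 2)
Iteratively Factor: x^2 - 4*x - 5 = (x - 5)*(x + 1)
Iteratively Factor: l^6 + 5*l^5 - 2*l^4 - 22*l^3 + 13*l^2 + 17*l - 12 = (l - 1)*(l^5 + 6*l^4 + 4*l^3 - 18*l^2 - 5*l + 12) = (l - 1)^2*(l^4 + 7*l^3 + 11*l^2 - 7*l - 12) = (l - 1)^2*(l + 4)*(l^3 + 3*l^2 - l - 3) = (l - 1)^2*(l + 1)*(l + 4)*(l^2 + 2*l - 3) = (l - 1)^2*(l + 1)*(l + 3)*(l + 4)*(l - 1)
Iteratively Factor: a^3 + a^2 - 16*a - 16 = (a - 4)*(a^2 + 5*a + 4) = (a - 4)*(a + 1)*(a + 4)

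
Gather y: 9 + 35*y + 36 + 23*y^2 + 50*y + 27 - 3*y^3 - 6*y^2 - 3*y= -3*y^3 + 17*y^2 + 82*y + 72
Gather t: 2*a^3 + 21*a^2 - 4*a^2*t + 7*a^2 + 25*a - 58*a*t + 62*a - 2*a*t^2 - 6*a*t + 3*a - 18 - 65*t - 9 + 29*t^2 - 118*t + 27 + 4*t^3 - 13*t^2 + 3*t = 2*a^3 + 28*a^2 + 90*a + 4*t^3 + t^2*(16 - 2*a) + t*(-4*a^2 - 64*a - 180)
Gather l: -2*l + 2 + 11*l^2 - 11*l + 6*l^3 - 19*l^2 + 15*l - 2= 6*l^3 - 8*l^2 + 2*l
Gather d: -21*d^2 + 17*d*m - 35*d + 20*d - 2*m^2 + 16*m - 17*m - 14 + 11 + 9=-21*d^2 + d*(17*m - 15) - 2*m^2 - m + 6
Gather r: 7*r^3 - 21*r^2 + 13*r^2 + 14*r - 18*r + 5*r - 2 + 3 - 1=7*r^3 - 8*r^2 + r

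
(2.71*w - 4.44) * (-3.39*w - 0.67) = -9.1869*w^2 + 13.2359*w + 2.9748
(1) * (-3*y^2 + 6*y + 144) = -3*y^2 + 6*y + 144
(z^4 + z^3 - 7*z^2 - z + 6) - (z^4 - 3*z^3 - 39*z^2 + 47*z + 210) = 4*z^3 + 32*z^2 - 48*z - 204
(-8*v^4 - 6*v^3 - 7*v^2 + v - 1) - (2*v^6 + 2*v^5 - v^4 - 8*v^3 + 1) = -2*v^6 - 2*v^5 - 7*v^4 + 2*v^3 - 7*v^2 + v - 2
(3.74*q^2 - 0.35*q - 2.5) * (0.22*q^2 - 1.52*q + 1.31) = 0.8228*q^4 - 5.7618*q^3 + 4.8814*q^2 + 3.3415*q - 3.275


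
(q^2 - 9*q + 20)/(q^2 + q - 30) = (q - 4)/(q + 6)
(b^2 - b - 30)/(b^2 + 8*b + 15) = (b - 6)/(b + 3)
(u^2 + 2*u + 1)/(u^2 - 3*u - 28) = (u^2 + 2*u + 1)/(u^2 - 3*u - 28)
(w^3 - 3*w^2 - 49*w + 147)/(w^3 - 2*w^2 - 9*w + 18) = (w^2 - 49)/(w^2 + w - 6)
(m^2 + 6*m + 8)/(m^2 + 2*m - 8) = (m + 2)/(m - 2)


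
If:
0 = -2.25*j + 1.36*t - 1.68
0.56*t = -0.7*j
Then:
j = -0.43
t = 0.53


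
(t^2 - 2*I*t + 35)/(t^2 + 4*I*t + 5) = (t - 7*I)/(t - I)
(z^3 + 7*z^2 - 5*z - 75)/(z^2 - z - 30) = (z^2 + 2*z - 15)/(z - 6)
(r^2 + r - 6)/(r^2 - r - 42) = (-r^2 - r + 6)/(-r^2 + r + 42)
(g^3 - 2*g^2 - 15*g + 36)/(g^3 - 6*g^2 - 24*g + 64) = (g^2 - 6*g + 9)/(g^2 - 10*g + 16)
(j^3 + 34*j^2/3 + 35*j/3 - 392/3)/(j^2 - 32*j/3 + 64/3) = (j^2 + 14*j + 49)/(j - 8)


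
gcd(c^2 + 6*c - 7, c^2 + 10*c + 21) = c + 7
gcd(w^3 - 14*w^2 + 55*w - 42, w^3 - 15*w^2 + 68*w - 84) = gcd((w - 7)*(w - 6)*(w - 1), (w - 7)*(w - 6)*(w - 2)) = w^2 - 13*w + 42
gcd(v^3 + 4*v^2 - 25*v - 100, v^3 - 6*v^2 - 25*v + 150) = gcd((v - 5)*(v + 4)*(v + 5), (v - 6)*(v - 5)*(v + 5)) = v^2 - 25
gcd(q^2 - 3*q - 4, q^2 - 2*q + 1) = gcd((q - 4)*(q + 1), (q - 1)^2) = 1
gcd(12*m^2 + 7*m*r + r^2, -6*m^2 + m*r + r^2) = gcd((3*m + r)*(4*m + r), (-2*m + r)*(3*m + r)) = 3*m + r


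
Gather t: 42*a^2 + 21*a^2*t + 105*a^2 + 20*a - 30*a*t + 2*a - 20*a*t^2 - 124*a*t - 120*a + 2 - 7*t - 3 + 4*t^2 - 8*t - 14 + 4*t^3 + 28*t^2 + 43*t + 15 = 147*a^2 - 98*a + 4*t^3 + t^2*(32 - 20*a) + t*(21*a^2 - 154*a + 28)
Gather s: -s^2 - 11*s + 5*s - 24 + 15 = -s^2 - 6*s - 9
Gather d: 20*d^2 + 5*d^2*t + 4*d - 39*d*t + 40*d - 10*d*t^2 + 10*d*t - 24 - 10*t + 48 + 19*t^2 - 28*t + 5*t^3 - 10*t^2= d^2*(5*t + 20) + d*(-10*t^2 - 29*t + 44) + 5*t^3 + 9*t^2 - 38*t + 24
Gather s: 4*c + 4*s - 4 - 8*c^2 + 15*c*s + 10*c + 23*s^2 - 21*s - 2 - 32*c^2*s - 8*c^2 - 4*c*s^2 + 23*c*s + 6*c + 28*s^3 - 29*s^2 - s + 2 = -16*c^2 + 20*c + 28*s^3 + s^2*(-4*c - 6) + s*(-32*c^2 + 38*c - 18) - 4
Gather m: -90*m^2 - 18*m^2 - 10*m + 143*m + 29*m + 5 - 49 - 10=-108*m^2 + 162*m - 54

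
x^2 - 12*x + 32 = (x - 8)*(x - 4)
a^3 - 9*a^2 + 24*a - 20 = (a - 5)*(a - 2)^2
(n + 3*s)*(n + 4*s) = n^2 + 7*n*s + 12*s^2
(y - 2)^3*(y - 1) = y^4 - 7*y^3 + 18*y^2 - 20*y + 8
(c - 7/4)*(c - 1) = c^2 - 11*c/4 + 7/4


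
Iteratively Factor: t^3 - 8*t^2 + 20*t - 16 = (t - 4)*(t^2 - 4*t + 4) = (t - 4)*(t - 2)*(t - 2)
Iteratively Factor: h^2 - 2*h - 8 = (h - 4)*(h + 2)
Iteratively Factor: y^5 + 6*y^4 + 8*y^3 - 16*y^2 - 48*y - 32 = (y - 2)*(y^4 + 8*y^3 + 24*y^2 + 32*y + 16) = (y - 2)*(y + 2)*(y^3 + 6*y^2 + 12*y + 8) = (y - 2)*(y + 2)^2*(y^2 + 4*y + 4) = (y - 2)*(y + 2)^3*(y + 2)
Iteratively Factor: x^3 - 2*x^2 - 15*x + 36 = (x - 3)*(x^2 + x - 12) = (x - 3)^2*(x + 4)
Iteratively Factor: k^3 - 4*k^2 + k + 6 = (k + 1)*(k^2 - 5*k + 6) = (k - 2)*(k + 1)*(k - 3)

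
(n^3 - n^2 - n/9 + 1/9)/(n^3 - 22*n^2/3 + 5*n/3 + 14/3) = (9*n^2 - 1)/(3*(3*n^2 - 19*n - 14))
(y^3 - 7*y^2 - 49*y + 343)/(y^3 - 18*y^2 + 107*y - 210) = (y^2 - 49)/(y^2 - 11*y + 30)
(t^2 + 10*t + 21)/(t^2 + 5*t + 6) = (t + 7)/(t + 2)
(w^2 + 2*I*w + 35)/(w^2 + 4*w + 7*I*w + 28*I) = (w - 5*I)/(w + 4)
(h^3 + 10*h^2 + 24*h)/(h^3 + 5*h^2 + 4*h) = (h + 6)/(h + 1)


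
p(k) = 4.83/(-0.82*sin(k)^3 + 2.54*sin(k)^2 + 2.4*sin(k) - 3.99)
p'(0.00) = -0.73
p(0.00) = -1.21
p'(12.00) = 0.22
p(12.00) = -1.09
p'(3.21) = 0.57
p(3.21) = -1.17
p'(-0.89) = 0.60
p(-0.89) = -1.23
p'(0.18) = -1.27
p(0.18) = -1.39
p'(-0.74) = 0.43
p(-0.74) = -1.15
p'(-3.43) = 1.73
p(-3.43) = -1.55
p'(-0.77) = 0.47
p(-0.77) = -1.16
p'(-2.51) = -0.30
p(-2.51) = -1.11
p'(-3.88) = 7.74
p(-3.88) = -3.28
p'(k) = 4.83*(2.46*sin(k)^2*cos(k) - 5.08*sin(k)*cos(k) - 2.4*cos(k))/(-0.82*sin(k)^3 + 2.54*sin(k)^2 + 2.4*sin(k) - 3.99)^2 = (11.8818*sin(k)^2 - 24.5364*sin(k) - 11.592)*cos(k)/(0.82*sin(k)^3 - 2.54*sin(k)^2 - 2.4*sin(k) + 3.99)^2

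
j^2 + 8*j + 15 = (j + 3)*(j + 5)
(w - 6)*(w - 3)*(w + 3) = w^3 - 6*w^2 - 9*w + 54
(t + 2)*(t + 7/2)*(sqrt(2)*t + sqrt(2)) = sqrt(2)*t^3 + 13*sqrt(2)*t^2/2 + 25*sqrt(2)*t/2 + 7*sqrt(2)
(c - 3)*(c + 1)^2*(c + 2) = c^4 + c^3 - 7*c^2 - 13*c - 6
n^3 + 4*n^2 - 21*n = n*(n - 3)*(n + 7)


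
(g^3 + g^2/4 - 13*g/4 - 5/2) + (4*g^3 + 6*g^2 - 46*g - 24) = 5*g^3 + 25*g^2/4 - 197*g/4 - 53/2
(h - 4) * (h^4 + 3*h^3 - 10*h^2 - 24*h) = h^5 - h^4 - 22*h^3 + 16*h^2 + 96*h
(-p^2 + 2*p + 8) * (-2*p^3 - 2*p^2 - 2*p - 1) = 2*p^5 - 2*p^4 - 18*p^3 - 19*p^2 - 18*p - 8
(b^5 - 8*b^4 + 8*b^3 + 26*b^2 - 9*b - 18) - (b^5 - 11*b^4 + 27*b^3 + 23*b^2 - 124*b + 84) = 3*b^4 - 19*b^3 + 3*b^2 + 115*b - 102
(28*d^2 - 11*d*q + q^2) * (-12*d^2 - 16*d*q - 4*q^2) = -336*d^4 - 316*d^3*q + 52*d^2*q^2 + 28*d*q^3 - 4*q^4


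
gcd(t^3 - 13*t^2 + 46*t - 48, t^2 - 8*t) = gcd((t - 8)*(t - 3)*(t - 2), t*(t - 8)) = t - 8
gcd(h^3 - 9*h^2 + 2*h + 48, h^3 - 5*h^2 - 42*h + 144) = h^2 - 11*h + 24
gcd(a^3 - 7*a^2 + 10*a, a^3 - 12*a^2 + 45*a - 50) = a^2 - 7*a + 10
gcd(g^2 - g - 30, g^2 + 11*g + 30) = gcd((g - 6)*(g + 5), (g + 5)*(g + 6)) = g + 5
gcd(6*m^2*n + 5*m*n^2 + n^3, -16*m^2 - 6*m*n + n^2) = 2*m + n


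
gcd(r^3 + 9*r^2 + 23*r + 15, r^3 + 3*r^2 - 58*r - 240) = r + 5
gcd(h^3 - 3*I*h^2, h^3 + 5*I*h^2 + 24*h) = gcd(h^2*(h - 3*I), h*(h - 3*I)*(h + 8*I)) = h^2 - 3*I*h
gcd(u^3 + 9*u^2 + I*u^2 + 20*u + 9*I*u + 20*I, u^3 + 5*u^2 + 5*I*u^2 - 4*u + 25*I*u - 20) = u^2 + u*(5 + I) + 5*I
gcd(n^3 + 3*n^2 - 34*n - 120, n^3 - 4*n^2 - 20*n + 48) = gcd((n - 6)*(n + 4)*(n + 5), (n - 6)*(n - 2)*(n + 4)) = n^2 - 2*n - 24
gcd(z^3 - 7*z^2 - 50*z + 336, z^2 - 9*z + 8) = z - 8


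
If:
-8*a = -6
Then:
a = 3/4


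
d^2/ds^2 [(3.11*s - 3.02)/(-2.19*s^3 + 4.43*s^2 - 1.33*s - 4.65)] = (-89.495226*s^5 + 354.844386*s^4 - 572.736028*s^3 + 788.429532*s^2 - 675.672918*s + 173.572726)/(10.503459*s^9 - 63.740169*s^8 + 148.072032*s^7 - 97.452278*s^6 - 180.752406*s^5 + 331.523004*s^4 - 19.971548*s^3 - 262.68687*s^2 + 86.273775*s + 100.544625)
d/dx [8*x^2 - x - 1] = 16*x - 1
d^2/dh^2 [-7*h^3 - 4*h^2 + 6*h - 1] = -42*h - 8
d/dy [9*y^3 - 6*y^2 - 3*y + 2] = 27*y^2 - 12*y - 3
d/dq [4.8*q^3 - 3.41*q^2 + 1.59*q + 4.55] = 14.4*q^2 - 6.82*q + 1.59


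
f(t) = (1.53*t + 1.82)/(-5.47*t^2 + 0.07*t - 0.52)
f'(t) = (1.53*t + 1.82)*(10.94*t - 0.07)/(-5.47*t^2 + 0.07*t - 0.52)^2 + 1.53/(-5.47*t^2 + 0.07*t - 0.52)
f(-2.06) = 0.06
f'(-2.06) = -0.01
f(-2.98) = 0.06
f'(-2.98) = 0.01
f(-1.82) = 0.05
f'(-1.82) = -0.03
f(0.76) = -0.82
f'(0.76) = 1.45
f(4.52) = -0.08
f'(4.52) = 0.02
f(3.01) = -0.13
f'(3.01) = 0.05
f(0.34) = -2.07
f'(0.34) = 5.35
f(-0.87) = -0.10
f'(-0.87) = -0.53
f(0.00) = -3.50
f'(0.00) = -3.41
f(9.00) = -0.04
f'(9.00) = 0.00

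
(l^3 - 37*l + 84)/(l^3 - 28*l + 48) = (l^3 - 37*l + 84)/(l^3 - 28*l + 48)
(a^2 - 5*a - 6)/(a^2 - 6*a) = (a + 1)/a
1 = 1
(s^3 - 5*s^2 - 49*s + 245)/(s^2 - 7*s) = s + 2 - 35/s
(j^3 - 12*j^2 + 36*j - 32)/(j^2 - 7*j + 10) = (j^2 - 10*j + 16)/(j - 5)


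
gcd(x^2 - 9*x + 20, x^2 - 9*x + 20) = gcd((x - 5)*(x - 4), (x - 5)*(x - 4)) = x^2 - 9*x + 20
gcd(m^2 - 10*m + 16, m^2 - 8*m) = m - 8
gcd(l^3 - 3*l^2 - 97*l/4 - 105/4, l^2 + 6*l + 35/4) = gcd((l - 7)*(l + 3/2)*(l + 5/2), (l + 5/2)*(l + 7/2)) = l + 5/2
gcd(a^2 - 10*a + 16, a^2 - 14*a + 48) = a - 8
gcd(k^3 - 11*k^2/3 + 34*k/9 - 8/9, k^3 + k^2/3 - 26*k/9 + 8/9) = k^2 - 5*k/3 + 4/9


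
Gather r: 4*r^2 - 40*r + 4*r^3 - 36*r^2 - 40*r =4*r^3 - 32*r^2 - 80*r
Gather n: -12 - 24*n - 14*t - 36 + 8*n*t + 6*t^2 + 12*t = n*(8*t - 24) + 6*t^2 - 2*t - 48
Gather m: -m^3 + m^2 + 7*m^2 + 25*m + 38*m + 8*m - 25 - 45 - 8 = -m^3 + 8*m^2 + 71*m - 78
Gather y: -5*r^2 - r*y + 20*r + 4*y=-5*r^2 + 20*r + y*(4 - r)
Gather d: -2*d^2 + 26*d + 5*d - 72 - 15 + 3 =-2*d^2 + 31*d - 84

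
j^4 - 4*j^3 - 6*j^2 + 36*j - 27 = (j - 3)^2*(j - 1)*(j + 3)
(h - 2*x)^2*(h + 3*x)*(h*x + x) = h^4*x - h^3*x^2 + h^3*x - 8*h^2*x^3 - h^2*x^2 + 12*h*x^4 - 8*h*x^3 + 12*x^4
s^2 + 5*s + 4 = (s + 1)*(s + 4)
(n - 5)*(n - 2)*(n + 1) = n^3 - 6*n^2 + 3*n + 10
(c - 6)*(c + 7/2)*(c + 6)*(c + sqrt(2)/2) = c^4 + sqrt(2)*c^3/2 + 7*c^3/2 - 36*c^2 + 7*sqrt(2)*c^2/4 - 126*c - 18*sqrt(2)*c - 63*sqrt(2)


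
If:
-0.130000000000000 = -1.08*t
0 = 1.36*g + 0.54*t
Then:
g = -0.05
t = 0.12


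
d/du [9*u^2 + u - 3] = 18*u + 1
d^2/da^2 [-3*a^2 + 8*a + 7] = -6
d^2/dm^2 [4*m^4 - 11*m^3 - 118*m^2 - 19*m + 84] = 48*m^2 - 66*m - 236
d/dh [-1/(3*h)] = 1/(3*h^2)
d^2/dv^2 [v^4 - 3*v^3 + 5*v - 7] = 6*v*(2*v - 3)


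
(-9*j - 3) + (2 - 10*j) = -19*j - 1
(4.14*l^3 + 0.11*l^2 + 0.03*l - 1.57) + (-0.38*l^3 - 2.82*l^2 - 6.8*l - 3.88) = 3.76*l^3 - 2.71*l^2 - 6.77*l - 5.45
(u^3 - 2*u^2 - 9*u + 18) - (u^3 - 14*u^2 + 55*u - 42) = 12*u^2 - 64*u + 60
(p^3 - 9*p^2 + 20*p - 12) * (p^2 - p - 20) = p^5 - 10*p^4 + 9*p^3 + 148*p^2 - 388*p + 240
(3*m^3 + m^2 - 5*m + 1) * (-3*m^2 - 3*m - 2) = -9*m^5 - 12*m^4 + 6*m^3 + 10*m^2 + 7*m - 2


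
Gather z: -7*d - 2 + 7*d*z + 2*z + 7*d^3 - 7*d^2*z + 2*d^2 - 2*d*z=7*d^3 + 2*d^2 - 7*d + z*(-7*d^2 + 5*d + 2) - 2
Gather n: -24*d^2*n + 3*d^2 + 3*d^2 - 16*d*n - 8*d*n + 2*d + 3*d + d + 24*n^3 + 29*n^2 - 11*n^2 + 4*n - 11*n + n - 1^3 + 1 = 6*d^2 + 6*d + 24*n^3 + 18*n^2 + n*(-24*d^2 - 24*d - 6)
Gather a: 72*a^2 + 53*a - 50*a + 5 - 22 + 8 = 72*a^2 + 3*a - 9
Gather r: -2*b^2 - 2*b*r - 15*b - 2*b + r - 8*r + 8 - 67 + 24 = -2*b^2 - 17*b + r*(-2*b - 7) - 35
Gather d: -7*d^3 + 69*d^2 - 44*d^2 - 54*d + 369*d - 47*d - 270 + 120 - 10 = -7*d^3 + 25*d^2 + 268*d - 160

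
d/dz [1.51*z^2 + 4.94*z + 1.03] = 3.02*z + 4.94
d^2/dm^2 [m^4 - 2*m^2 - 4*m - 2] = 12*m^2 - 4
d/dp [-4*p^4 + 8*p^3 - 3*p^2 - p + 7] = -16*p^3 + 24*p^2 - 6*p - 1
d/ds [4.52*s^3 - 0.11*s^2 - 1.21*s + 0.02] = 13.56*s^2 - 0.22*s - 1.21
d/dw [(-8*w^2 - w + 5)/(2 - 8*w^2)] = (-4*w^2 + 24*w - 1)/(2*(16*w^4 - 8*w^2 + 1))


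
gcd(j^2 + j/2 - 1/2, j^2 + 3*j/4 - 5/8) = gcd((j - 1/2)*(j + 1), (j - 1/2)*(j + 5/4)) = j - 1/2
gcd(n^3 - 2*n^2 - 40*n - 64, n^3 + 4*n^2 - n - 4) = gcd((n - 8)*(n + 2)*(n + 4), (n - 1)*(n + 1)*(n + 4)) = n + 4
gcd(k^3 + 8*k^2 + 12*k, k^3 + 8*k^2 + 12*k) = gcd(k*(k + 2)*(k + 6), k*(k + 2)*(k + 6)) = k^3 + 8*k^2 + 12*k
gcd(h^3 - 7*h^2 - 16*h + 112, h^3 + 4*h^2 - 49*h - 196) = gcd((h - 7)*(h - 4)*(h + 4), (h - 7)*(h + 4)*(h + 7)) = h^2 - 3*h - 28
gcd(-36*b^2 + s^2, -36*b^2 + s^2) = -36*b^2 + s^2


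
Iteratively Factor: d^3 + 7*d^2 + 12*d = (d + 3)*(d^2 + 4*d) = (d + 3)*(d + 4)*(d)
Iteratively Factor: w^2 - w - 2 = (w - 2)*(w + 1)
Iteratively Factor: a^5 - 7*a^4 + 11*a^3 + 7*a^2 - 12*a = (a - 4)*(a^4 - 3*a^3 - a^2 + 3*a) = (a - 4)*(a + 1)*(a^3 - 4*a^2 + 3*a) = a*(a - 4)*(a + 1)*(a^2 - 4*a + 3) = a*(a - 4)*(a - 3)*(a + 1)*(a - 1)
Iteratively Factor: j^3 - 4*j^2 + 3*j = (j - 3)*(j^2 - j) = j*(j - 3)*(j - 1)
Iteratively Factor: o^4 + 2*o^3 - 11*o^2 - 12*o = (o - 3)*(o^3 + 5*o^2 + 4*o) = (o - 3)*(o + 4)*(o^2 + o) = (o - 3)*(o + 1)*(o + 4)*(o)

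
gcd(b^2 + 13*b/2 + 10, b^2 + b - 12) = b + 4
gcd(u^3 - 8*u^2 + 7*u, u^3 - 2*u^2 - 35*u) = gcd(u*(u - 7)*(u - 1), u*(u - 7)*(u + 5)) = u^2 - 7*u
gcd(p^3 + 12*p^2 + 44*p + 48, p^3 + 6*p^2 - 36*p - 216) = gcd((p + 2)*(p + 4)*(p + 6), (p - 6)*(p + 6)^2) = p + 6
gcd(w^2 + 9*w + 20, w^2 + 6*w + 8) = w + 4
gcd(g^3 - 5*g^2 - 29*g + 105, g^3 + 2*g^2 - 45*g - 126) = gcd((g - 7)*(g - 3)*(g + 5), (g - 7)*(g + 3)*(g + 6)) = g - 7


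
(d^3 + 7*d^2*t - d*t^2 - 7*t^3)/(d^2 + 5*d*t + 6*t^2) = (d^3 + 7*d^2*t - d*t^2 - 7*t^3)/(d^2 + 5*d*t + 6*t^2)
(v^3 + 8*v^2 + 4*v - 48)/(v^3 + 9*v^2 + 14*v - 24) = (v - 2)/(v - 1)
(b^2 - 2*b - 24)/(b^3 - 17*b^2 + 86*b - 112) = (b^2 - 2*b - 24)/(b^3 - 17*b^2 + 86*b - 112)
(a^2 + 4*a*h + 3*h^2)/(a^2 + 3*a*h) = (a + h)/a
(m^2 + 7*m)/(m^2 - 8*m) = (m + 7)/(m - 8)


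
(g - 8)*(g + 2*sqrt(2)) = g^2 - 8*g + 2*sqrt(2)*g - 16*sqrt(2)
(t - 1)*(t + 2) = t^2 + t - 2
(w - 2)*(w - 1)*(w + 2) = w^3 - w^2 - 4*w + 4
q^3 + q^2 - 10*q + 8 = (q - 2)*(q - 1)*(q + 4)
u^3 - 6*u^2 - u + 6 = (u - 6)*(u - 1)*(u + 1)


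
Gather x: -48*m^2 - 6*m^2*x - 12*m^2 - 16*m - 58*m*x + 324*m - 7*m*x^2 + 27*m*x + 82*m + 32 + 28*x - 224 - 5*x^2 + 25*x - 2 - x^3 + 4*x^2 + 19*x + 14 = -60*m^2 + 390*m - x^3 + x^2*(-7*m - 1) + x*(-6*m^2 - 31*m + 72) - 180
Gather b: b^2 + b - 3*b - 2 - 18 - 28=b^2 - 2*b - 48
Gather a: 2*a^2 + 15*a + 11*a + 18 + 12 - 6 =2*a^2 + 26*a + 24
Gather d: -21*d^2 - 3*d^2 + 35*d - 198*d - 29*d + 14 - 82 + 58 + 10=-24*d^2 - 192*d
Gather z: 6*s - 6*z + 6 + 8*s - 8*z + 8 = 14*s - 14*z + 14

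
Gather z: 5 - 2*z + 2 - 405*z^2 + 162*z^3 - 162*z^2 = 162*z^3 - 567*z^2 - 2*z + 7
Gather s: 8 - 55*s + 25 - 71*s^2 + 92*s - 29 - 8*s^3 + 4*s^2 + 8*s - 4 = -8*s^3 - 67*s^2 + 45*s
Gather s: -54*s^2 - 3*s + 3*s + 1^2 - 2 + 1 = -54*s^2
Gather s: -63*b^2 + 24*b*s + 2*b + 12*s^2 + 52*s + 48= -63*b^2 + 2*b + 12*s^2 + s*(24*b + 52) + 48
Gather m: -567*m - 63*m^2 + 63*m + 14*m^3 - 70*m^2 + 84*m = 14*m^3 - 133*m^2 - 420*m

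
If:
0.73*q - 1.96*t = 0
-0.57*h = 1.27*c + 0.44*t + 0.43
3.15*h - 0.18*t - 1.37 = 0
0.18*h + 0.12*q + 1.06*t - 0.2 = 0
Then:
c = -0.57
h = 0.44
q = 0.23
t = 0.09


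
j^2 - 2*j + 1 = (j - 1)^2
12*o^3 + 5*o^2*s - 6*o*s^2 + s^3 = (-4*o + s)*(-3*o + s)*(o + s)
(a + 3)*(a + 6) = a^2 + 9*a + 18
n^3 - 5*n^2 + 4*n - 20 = (n - 5)*(n - 2*I)*(n + 2*I)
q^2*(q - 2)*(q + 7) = q^4 + 5*q^3 - 14*q^2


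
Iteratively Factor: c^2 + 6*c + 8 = (c + 2)*(c + 4)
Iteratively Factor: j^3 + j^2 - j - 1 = (j + 1)*(j^2 - 1) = (j - 1)*(j + 1)*(j + 1)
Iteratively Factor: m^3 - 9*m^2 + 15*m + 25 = (m + 1)*(m^2 - 10*m + 25) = (m - 5)*(m + 1)*(m - 5)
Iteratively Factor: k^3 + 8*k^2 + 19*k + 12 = (k + 3)*(k^2 + 5*k + 4) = (k + 3)*(k + 4)*(k + 1)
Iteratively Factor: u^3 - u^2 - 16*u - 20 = (u + 2)*(u^2 - 3*u - 10) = (u + 2)^2*(u - 5)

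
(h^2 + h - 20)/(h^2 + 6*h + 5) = (h - 4)/(h + 1)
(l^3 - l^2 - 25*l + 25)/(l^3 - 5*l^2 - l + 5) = (l + 5)/(l + 1)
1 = 1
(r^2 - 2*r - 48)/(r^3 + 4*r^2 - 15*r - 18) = (r - 8)/(r^2 - 2*r - 3)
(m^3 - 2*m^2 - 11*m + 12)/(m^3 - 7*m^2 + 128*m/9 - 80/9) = 9*(m^2 + 2*m - 3)/(9*m^2 - 27*m + 20)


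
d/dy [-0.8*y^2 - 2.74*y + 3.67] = -1.6*y - 2.74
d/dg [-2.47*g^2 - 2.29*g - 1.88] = -4.94*g - 2.29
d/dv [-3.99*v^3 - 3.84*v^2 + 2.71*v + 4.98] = -11.97*v^2 - 7.68*v + 2.71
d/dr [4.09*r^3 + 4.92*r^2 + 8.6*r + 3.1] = 12.27*r^2 + 9.84*r + 8.6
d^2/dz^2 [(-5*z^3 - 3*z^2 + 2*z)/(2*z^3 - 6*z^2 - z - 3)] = 2*(-72*z^6 - 6*z^5 - 270*z^4 + 53*z^3 + 189*z^2 - 243*z - 33)/(8*z^9 - 72*z^8 + 204*z^7 - 180*z^6 + 114*z^5 - 306*z^4 - 55*z^3 - 171*z^2 - 27*z - 27)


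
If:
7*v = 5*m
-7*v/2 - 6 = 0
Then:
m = -12/5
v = -12/7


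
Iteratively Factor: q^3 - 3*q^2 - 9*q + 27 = (q - 3)*(q^2 - 9) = (q - 3)^2*(q + 3)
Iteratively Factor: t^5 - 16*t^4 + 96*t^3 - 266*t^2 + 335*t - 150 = (t - 5)*(t^4 - 11*t^3 + 41*t^2 - 61*t + 30) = (t - 5)*(t - 3)*(t^3 - 8*t^2 + 17*t - 10) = (t - 5)*(t - 3)*(t - 1)*(t^2 - 7*t + 10) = (t - 5)*(t - 3)*(t - 2)*(t - 1)*(t - 5)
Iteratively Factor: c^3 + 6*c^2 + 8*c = (c)*(c^2 + 6*c + 8) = c*(c + 4)*(c + 2)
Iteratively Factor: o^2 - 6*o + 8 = (o - 4)*(o - 2)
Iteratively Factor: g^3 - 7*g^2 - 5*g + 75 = (g + 3)*(g^2 - 10*g + 25) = (g - 5)*(g + 3)*(g - 5)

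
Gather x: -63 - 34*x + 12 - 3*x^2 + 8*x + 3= -3*x^2 - 26*x - 48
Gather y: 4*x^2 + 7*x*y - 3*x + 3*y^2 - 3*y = 4*x^2 - 3*x + 3*y^2 + y*(7*x - 3)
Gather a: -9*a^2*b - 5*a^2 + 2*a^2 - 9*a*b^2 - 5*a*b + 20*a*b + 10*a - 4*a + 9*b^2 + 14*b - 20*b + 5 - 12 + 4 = a^2*(-9*b - 3) + a*(-9*b^2 + 15*b + 6) + 9*b^2 - 6*b - 3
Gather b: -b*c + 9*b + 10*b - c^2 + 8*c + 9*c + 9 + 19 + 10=b*(19 - c) - c^2 + 17*c + 38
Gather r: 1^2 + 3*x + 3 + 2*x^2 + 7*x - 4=2*x^2 + 10*x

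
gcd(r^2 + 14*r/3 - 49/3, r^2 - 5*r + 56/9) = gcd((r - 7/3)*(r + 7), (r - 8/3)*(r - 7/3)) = r - 7/3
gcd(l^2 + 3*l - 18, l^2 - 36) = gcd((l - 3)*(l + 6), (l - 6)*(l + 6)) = l + 6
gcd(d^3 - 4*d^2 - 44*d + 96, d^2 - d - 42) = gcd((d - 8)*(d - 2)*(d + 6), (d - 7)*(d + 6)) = d + 6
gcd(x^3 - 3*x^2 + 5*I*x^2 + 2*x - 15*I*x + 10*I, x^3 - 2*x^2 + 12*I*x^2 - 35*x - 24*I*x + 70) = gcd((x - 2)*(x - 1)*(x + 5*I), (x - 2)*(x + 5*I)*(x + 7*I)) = x^2 + x*(-2 + 5*I) - 10*I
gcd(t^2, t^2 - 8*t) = t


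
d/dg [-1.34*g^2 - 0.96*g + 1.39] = -2.68*g - 0.96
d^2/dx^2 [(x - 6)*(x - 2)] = 2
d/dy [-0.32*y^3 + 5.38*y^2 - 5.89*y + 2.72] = -0.96*y^2 + 10.76*y - 5.89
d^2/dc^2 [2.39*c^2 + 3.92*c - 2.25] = 4.78000000000000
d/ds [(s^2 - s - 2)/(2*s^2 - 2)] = 1/(2*(s^2 - 2*s + 1))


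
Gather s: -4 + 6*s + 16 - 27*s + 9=21 - 21*s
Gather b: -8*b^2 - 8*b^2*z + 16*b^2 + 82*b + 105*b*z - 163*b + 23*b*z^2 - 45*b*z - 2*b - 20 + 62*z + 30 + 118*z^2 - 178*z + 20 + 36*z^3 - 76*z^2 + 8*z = b^2*(8 - 8*z) + b*(23*z^2 + 60*z - 83) + 36*z^3 + 42*z^2 - 108*z + 30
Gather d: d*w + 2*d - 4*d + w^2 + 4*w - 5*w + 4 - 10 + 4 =d*(w - 2) + w^2 - w - 2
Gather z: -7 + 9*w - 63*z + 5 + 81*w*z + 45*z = 9*w + z*(81*w - 18) - 2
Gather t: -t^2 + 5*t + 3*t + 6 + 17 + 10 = -t^2 + 8*t + 33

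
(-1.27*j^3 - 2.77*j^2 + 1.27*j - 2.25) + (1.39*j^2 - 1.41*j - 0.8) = -1.27*j^3 - 1.38*j^2 - 0.14*j - 3.05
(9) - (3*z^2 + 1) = 8 - 3*z^2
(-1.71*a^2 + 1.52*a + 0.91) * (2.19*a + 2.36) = -3.7449*a^3 - 0.7068*a^2 + 5.5801*a + 2.1476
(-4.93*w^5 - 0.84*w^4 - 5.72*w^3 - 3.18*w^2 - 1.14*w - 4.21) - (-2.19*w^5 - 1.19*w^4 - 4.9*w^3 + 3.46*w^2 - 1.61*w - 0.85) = -2.74*w^5 + 0.35*w^4 - 0.819999999999999*w^3 - 6.64*w^2 + 0.47*w - 3.36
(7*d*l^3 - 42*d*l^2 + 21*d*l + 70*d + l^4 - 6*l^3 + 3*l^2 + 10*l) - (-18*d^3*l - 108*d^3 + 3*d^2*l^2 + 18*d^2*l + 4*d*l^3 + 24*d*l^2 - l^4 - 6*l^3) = 18*d^3*l + 108*d^3 - 3*d^2*l^2 - 18*d^2*l + 3*d*l^3 - 66*d*l^2 + 21*d*l + 70*d + 2*l^4 + 3*l^2 + 10*l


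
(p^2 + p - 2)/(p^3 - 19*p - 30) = (p - 1)/(p^2 - 2*p - 15)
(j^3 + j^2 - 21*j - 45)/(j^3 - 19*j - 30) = (j + 3)/(j + 2)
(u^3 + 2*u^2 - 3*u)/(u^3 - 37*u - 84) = u*(u - 1)/(u^2 - 3*u - 28)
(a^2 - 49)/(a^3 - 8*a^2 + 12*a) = (a^2 - 49)/(a*(a^2 - 8*a + 12))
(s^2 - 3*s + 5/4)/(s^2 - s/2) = (s - 5/2)/s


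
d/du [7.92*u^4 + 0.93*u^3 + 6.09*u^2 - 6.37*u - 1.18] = 31.68*u^3 + 2.79*u^2 + 12.18*u - 6.37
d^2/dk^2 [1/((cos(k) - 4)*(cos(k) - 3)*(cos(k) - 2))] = (-400*(1 - cos(k)^2)^2 + 12*sin(k)^6 + 3*cos(k)^6 + 99*cos(k)^5 + 342*cos(k)^3 + 66*cos(k)^2 - 1884*cos(k) + 1308)/((cos(k) - 4)^3*(cos(k) - 3)^3*(cos(k) - 2)^3)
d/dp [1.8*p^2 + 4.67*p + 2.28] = 3.6*p + 4.67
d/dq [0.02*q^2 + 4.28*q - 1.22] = 0.04*q + 4.28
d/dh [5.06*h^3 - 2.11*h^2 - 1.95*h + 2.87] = 15.18*h^2 - 4.22*h - 1.95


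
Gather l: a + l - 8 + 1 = a + l - 7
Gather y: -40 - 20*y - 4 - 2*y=-22*y - 44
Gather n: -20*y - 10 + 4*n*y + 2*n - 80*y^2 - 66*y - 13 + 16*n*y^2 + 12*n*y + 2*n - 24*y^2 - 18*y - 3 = n*(16*y^2 + 16*y + 4) - 104*y^2 - 104*y - 26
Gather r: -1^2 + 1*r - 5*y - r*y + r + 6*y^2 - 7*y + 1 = r*(2 - y) + 6*y^2 - 12*y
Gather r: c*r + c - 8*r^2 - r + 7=c - 8*r^2 + r*(c - 1) + 7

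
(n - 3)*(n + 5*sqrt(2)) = n^2 - 3*n + 5*sqrt(2)*n - 15*sqrt(2)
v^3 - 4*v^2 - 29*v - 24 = (v - 8)*(v + 1)*(v + 3)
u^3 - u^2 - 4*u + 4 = (u - 2)*(u - 1)*(u + 2)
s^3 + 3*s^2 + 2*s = s*(s + 1)*(s + 2)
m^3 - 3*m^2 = m^2*(m - 3)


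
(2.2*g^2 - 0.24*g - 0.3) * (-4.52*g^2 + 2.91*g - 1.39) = -9.944*g^4 + 7.4868*g^3 - 2.4004*g^2 - 0.5394*g + 0.417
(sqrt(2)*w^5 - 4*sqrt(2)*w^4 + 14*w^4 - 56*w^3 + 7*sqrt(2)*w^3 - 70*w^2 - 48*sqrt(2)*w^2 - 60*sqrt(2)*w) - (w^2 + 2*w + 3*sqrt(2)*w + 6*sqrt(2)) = sqrt(2)*w^5 - 4*sqrt(2)*w^4 + 14*w^4 - 56*w^3 + 7*sqrt(2)*w^3 - 71*w^2 - 48*sqrt(2)*w^2 - 63*sqrt(2)*w - 2*w - 6*sqrt(2)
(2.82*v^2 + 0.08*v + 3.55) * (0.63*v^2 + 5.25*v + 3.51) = 1.7766*v^4 + 14.8554*v^3 + 12.5547*v^2 + 18.9183*v + 12.4605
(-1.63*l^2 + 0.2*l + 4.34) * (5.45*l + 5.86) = -8.8835*l^3 - 8.4618*l^2 + 24.825*l + 25.4324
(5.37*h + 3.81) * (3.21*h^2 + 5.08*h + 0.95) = 17.2377*h^3 + 39.5097*h^2 + 24.4563*h + 3.6195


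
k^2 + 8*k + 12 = (k + 2)*(k + 6)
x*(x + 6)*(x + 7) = x^3 + 13*x^2 + 42*x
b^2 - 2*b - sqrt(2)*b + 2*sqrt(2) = (b - 2)*(b - sqrt(2))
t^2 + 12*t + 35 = (t + 5)*(t + 7)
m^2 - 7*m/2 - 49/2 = (m - 7)*(m + 7/2)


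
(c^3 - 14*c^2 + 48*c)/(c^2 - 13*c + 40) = c*(c - 6)/(c - 5)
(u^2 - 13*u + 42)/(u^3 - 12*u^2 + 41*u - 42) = (u - 6)/(u^2 - 5*u + 6)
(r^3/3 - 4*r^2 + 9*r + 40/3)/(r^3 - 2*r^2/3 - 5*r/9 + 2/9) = 3*(r^3 - 12*r^2 + 27*r + 40)/(9*r^3 - 6*r^2 - 5*r + 2)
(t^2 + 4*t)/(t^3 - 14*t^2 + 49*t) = (t + 4)/(t^2 - 14*t + 49)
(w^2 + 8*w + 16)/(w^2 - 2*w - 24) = (w + 4)/(w - 6)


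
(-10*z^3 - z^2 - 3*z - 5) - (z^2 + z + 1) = -10*z^3 - 2*z^2 - 4*z - 6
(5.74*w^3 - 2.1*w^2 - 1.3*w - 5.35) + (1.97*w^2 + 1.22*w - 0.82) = 5.74*w^3 - 0.13*w^2 - 0.0800000000000001*w - 6.17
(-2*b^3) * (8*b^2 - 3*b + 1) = -16*b^5 + 6*b^4 - 2*b^3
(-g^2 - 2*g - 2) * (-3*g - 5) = 3*g^3 + 11*g^2 + 16*g + 10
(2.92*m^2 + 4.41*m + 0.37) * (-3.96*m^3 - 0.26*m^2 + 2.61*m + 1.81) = -11.5632*m^5 - 18.2228*m^4 + 5.0094*m^3 + 16.6991*m^2 + 8.9478*m + 0.6697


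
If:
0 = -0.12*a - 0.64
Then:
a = -5.33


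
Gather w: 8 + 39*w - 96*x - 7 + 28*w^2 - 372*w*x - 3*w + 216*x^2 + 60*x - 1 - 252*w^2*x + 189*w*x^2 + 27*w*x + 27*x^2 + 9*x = w^2*(28 - 252*x) + w*(189*x^2 - 345*x + 36) + 243*x^2 - 27*x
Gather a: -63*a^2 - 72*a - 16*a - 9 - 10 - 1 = -63*a^2 - 88*a - 20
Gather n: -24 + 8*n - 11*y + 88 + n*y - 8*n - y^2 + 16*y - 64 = n*y - y^2 + 5*y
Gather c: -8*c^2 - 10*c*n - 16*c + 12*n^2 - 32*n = -8*c^2 + c*(-10*n - 16) + 12*n^2 - 32*n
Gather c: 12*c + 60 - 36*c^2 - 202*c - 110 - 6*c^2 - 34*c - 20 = -42*c^2 - 224*c - 70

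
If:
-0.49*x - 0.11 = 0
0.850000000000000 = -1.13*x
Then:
No Solution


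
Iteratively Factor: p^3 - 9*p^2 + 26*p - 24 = (p - 2)*(p^2 - 7*p + 12) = (p - 3)*(p - 2)*(p - 4)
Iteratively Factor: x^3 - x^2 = (x)*(x^2 - x) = x*(x - 1)*(x)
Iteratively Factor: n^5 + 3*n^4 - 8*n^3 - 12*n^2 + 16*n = (n - 1)*(n^4 + 4*n^3 - 4*n^2 - 16*n) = n*(n - 1)*(n^3 + 4*n^2 - 4*n - 16) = n*(n - 2)*(n - 1)*(n^2 + 6*n + 8) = n*(n - 2)*(n - 1)*(n + 2)*(n + 4)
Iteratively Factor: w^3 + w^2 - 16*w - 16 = (w - 4)*(w^2 + 5*w + 4) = (w - 4)*(w + 1)*(w + 4)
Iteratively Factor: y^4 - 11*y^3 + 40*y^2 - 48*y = (y)*(y^3 - 11*y^2 + 40*y - 48) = y*(y - 4)*(y^2 - 7*y + 12) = y*(y - 4)*(y - 3)*(y - 4)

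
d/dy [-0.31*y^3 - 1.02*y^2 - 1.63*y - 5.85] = -0.93*y^2 - 2.04*y - 1.63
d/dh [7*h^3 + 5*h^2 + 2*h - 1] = 21*h^2 + 10*h + 2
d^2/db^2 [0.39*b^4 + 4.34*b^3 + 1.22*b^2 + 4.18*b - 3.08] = 4.68*b^2 + 26.04*b + 2.44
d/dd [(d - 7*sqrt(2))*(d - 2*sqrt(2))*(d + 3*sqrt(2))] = 3*d^2 - 12*sqrt(2)*d - 26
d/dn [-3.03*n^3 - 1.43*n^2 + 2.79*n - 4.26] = -9.09*n^2 - 2.86*n + 2.79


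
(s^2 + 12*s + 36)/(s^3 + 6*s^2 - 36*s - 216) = 1/(s - 6)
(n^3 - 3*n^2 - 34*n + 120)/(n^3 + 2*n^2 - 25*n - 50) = (n^2 + 2*n - 24)/(n^2 + 7*n + 10)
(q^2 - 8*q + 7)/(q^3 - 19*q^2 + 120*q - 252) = (q - 1)/(q^2 - 12*q + 36)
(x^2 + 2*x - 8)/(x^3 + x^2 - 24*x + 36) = (x + 4)/(x^2 + 3*x - 18)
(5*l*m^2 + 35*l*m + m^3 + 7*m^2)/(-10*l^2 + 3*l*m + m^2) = m*(-m - 7)/(2*l - m)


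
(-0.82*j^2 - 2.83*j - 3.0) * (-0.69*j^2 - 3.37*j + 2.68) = 0.5658*j^4 + 4.7161*j^3 + 9.4095*j^2 + 2.5256*j - 8.04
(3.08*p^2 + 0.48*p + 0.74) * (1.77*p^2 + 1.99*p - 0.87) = 5.4516*p^4 + 6.9788*p^3 - 0.4146*p^2 + 1.055*p - 0.6438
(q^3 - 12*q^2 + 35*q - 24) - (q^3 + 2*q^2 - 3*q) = -14*q^2 + 38*q - 24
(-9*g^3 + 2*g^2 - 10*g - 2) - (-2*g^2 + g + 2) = -9*g^3 + 4*g^2 - 11*g - 4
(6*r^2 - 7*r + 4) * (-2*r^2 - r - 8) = -12*r^4 + 8*r^3 - 49*r^2 + 52*r - 32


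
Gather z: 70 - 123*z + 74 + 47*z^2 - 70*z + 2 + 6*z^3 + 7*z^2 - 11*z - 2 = 6*z^3 + 54*z^2 - 204*z + 144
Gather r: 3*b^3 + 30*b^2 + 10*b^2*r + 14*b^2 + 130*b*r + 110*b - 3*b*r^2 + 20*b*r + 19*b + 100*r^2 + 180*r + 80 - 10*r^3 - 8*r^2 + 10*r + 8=3*b^3 + 44*b^2 + 129*b - 10*r^3 + r^2*(92 - 3*b) + r*(10*b^2 + 150*b + 190) + 88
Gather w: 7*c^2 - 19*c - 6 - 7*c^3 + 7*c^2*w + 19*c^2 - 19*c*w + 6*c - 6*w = -7*c^3 + 26*c^2 - 13*c + w*(7*c^2 - 19*c - 6) - 6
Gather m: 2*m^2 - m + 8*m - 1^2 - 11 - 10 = 2*m^2 + 7*m - 22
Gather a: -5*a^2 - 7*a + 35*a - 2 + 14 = -5*a^2 + 28*a + 12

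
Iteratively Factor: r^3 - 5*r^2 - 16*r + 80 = (r + 4)*(r^2 - 9*r + 20) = (r - 4)*(r + 4)*(r - 5)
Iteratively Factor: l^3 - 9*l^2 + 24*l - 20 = (l - 5)*(l^2 - 4*l + 4) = (l - 5)*(l - 2)*(l - 2)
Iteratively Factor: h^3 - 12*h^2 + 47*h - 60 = (h - 4)*(h^2 - 8*h + 15) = (h - 4)*(h - 3)*(h - 5)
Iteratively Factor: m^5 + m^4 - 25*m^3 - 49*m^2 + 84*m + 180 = (m + 2)*(m^4 - m^3 - 23*m^2 - 3*m + 90) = (m - 2)*(m + 2)*(m^3 + m^2 - 21*m - 45) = (m - 2)*(m + 2)*(m + 3)*(m^2 - 2*m - 15) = (m - 5)*(m - 2)*(m + 2)*(m + 3)*(m + 3)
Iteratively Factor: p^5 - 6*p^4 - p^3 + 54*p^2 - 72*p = (p + 3)*(p^4 - 9*p^3 + 26*p^2 - 24*p) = (p - 2)*(p + 3)*(p^3 - 7*p^2 + 12*p) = p*(p - 2)*(p + 3)*(p^2 - 7*p + 12) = p*(p - 4)*(p - 2)*(p + 3)*(p - 3)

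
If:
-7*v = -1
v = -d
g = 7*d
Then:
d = -1/7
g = -1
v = 1/7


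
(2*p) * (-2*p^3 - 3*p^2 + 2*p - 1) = -4*p^4 - 6*p^3 + 4*p^2 - 2*p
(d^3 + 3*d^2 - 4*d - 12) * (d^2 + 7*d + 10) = d^5 + 10*d^4 + 27*d^3 - 10*d^2 - 124*d - 120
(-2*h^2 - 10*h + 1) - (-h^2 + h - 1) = -h^2 - 11*h + 2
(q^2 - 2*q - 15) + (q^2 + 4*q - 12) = 2*q^2 + 2*q - 27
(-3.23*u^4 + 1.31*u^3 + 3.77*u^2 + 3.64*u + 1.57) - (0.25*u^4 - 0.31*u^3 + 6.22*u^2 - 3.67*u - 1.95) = -3.48*u^4 + 1.62*u^3 - 2.45*u^2 + 7.31*u + 3.52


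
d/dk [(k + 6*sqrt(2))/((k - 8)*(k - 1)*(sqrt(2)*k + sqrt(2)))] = (-sqrt(2)*k^3 - 18*k^2 + 4*sqrt(2)*k^2 + 96*k + 4*sqrt(2) + 6)/(k^6 - 16*k^5 + 62*k^4 + 32*k^3 - 127*k^2 - 16*k + 64)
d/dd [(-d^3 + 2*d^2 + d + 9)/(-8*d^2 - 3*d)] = (8*d^4 + 6*d^3 + 2*d^2 + 144*d + 27)/(d^2*(64*d^2 + 48*d + 9))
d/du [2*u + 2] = 2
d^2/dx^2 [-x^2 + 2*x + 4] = -2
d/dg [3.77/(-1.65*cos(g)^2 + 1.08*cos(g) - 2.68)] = (4.0716 - 12.441*cos(g))*sin(g)/(1.65*cos(g)^2 - 1.08*cos(g) + 2.68)^2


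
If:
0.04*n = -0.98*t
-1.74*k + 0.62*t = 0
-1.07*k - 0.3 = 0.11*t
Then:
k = -0.22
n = 14.96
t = -0.61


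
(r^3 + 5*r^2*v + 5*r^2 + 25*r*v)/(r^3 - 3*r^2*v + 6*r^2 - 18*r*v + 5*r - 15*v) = r*(r + 5*v)/(r^2 - 3*r*v + r - 3*v)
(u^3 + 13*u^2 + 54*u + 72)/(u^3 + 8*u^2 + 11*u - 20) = (u^2 + 9*u + 18)/(u^2 + 4*u - 5)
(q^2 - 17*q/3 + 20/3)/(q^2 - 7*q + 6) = (3*q^2 - 17*q + 20)/(3*(q^2 - 7*q + 6))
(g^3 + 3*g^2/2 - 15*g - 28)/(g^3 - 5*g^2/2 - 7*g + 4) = (2*g + 7)/(2*g - 1)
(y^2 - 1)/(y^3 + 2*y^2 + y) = (y - 1)/(y*(y + 1))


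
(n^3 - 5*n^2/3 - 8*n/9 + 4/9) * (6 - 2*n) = -2*n^4 + 28*n^3/3 - 74*n^2/9 - 56*n/9 + 8/3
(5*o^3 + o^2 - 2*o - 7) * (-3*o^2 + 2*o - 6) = -15*o^5 + 7*o^4 - 22*o^3 + 11*o^2 - 2*o + 42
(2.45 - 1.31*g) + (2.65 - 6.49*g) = 5.1 - 7.8*g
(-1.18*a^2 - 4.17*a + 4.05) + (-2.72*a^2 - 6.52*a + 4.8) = -3.9*a^2 - 10.69*a + 8.85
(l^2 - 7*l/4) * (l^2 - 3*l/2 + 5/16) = l^4 - 13*l^3/4 + 47*l^2/16 - 35*l/64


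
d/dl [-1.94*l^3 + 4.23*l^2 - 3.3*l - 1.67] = -5.82*l^2 + 8.46*l - 3.3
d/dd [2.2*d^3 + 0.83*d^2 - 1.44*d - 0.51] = 6.6*d^2 + 1.66*d - 1.44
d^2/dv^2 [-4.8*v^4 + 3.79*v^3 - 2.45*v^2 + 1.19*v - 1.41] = -57.6*v^2 + 22.74*v - 4.9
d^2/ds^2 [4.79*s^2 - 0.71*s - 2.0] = 9.58000000000000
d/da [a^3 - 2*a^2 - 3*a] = 3*a^2 - 4*a - 3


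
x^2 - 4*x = x*(x - 4)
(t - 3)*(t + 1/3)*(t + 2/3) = t^3 - 2*t^2 - 25*t/9 - 2/3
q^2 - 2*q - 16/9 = (q - 8/3)*(q + 2/3)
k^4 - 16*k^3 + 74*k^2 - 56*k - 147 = (k - 7)^2*(k - 3)*(k + 1)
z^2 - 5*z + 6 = (z - 3)*(z - 2)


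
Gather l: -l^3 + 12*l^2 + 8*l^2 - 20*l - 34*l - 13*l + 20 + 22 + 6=-l^3 + 20*l^2 - 67*l + 48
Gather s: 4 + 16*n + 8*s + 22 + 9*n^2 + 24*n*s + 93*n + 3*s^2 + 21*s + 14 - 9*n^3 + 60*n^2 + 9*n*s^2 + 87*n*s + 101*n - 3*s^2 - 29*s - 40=-9*n^3 + 69*n^2 + 9*n*s^2 + 111*n*s + 210*n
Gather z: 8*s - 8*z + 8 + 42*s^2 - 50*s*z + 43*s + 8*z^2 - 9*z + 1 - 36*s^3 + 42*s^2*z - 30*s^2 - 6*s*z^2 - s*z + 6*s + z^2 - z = -36*s^3 + 12*s^2 + 57*s + z^2*(9 - 6*s) + z*(42*s^2 - 51*s - 18) + 9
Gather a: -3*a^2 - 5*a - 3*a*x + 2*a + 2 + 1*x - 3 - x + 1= -3*a^2 + a*(-3*x - 3)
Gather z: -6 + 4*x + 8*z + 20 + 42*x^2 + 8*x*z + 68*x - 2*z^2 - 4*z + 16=42*x^2 + 72*x - 2*z^2 + z*(8*x + 4) + 30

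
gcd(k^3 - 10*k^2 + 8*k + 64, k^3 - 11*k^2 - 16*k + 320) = k - 8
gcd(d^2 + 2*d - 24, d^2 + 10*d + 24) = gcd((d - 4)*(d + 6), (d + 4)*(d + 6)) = d + 6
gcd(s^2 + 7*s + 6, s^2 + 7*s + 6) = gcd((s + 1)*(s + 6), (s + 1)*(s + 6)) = s^2 + 7*s + 6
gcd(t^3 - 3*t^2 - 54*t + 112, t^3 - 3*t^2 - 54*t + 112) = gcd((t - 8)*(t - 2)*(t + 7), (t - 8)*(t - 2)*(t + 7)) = t^3 - 3*t^2 - 54*t + 112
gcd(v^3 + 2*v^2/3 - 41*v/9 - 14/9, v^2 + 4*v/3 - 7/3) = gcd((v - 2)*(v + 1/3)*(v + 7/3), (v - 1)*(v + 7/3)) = v + 7/3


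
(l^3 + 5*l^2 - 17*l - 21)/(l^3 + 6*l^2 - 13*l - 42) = (l + 1)/(l + 2)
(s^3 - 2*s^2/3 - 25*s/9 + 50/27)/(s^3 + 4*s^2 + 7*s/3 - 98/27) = (9*s^2 - 25)/(9*s^2 + 42*s + 49)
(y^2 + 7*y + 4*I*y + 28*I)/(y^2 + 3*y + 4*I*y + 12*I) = (y + 7)/(y + 3)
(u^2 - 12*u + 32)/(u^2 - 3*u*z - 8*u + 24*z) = (4 - u)/(-u + 3*z)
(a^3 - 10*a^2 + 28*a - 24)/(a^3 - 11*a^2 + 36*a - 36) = (a - 2)/(a - 3)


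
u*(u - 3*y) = u^2 - 3*u*y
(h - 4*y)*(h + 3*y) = h^2 - h*y - 12*y^2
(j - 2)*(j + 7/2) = j^2 + 3*j/2 - 7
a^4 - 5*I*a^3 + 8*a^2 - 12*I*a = a*(a - 6*I)*(a - I)*(a + 2*I)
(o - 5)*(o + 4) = o^2 - o - 20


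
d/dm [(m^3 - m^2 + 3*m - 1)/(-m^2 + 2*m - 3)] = (-m^4 + 4*m^3 - 8*m^2 + 4*m - 7)/(m^4 - 4*m^3 + 10*m^2 - 12*m + 9)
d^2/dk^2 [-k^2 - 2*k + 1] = -2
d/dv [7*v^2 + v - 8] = 14*v + 1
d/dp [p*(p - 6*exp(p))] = -p*(6*exp(p) - 1) + p - 6*exp(p)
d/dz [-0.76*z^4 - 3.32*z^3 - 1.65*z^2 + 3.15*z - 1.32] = -3.04*z^3 - 9.96*z^2 - 3.3*z + 3.15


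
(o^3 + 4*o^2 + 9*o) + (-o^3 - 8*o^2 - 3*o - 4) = -4*o^2 + 6*o - 4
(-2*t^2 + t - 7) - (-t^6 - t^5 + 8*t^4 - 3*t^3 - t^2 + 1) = t^6 + t^5 - 8*t^4 + 3*t^3 - t^2 + t - 8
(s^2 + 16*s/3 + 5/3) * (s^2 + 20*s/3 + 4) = s^4 + 12*s^3 + 371*s^2/9 + 292*s/9 + 20/3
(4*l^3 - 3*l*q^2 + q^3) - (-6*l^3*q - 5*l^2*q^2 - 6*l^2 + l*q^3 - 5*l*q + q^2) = 6*l^3*q + 4*l^3 + 5*l^2*q^2 + 6*l^2 - l*q^3 - 3*l*q^2 + 5*l*q + q^3 - q^2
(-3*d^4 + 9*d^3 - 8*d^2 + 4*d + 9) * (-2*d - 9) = 6*d^5 + 9*d^4 - 65*d^3 + 64*d^2 - 54*d - 81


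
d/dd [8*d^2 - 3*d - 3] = 16*d - 3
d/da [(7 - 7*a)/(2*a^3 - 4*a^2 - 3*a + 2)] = 7*(4*a^3 - 10*a^2 + 8*a + 1)/(4*a^6 - 16*a^5 + 4*a^4 + 32*a^3 - 7*a^2 - 12*a + 4)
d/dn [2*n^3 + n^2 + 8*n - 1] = 6*n^2 + 2*n + 8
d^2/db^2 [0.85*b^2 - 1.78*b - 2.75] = 1.70000000000000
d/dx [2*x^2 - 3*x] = 4*x - 3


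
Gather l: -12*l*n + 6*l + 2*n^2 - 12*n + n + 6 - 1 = l*(6 - 12*n) + 2*n^2 - 11*n + 5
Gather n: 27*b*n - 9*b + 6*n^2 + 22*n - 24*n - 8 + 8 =-9*b + 6*n^2 + n*(27*b - 2)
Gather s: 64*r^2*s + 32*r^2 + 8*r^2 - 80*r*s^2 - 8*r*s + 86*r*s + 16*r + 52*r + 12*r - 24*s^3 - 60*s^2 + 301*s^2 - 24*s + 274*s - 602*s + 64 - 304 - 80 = 40*r^2 + 80*r - 24*s^3 + s^2*(241 - 80*r) + s*(64*r^2 + 78*r - 352) - 320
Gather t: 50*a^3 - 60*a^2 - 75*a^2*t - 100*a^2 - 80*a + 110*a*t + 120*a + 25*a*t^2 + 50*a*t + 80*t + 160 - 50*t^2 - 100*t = 50*a^3 - 160*a^2 + 40*a + t^2*(25*a - 50) + t*(-75*a^2 + 160*a - 20) + 160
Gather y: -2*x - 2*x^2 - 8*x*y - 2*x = -2*x^2 - 8*x*y - 4*x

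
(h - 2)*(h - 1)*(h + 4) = h^3 + h^2 - 10*h + 8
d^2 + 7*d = d*(d + 7)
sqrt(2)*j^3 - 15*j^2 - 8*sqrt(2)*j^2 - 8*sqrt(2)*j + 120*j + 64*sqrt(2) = (j - 8)*(j - 8*sqrt(2))*(sqrt(2)*j + 1)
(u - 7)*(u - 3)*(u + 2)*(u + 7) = u^4 - u^3 - 55*u^2 + 49*u + 294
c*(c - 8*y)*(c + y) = c^3 - 7*c^2*y - 8*c*y^2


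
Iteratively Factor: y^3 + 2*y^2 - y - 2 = (y - 1)*(y^2 + 3*y + 2) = (y - 1)*(y + 1)*(y + 2)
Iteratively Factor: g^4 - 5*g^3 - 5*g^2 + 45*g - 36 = (g - 4)*(g^3 - g^2 - 9*g + 9) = (g - 4)*(g + 3)*(g^2 - 4*g + 3) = (g - 4)*(g - 1)*(g + 3)*(g - 3)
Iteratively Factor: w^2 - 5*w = (w)*(w - 5)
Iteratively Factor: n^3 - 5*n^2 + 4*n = (n)*(n^2 - 5*n + 4) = n*(n - 1)*(n - 4)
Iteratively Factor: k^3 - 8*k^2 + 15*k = (k - 5)*(k^2 - 3*k) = (k - 5)*(k - 3)*(k)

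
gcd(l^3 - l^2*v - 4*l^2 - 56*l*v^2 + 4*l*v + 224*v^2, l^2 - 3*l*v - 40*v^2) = -l + 8*v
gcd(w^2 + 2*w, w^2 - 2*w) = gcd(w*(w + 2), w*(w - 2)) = w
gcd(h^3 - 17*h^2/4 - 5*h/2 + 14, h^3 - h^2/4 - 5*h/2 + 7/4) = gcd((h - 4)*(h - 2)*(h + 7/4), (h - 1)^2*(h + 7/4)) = h + 7/4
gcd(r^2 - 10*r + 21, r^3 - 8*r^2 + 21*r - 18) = r - 3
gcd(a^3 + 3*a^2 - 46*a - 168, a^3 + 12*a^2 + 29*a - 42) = a + 6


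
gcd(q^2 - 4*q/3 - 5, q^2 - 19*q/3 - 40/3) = q + 5/3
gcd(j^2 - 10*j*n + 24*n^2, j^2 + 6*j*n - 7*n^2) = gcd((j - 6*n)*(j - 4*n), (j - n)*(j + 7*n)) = 1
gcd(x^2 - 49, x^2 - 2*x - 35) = x - 7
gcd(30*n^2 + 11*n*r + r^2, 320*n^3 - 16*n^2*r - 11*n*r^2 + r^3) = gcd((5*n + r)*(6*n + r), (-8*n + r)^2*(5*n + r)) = 5*n + r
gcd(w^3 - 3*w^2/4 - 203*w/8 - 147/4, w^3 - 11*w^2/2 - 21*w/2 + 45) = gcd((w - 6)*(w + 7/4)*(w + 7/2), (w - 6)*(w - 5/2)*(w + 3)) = w - 6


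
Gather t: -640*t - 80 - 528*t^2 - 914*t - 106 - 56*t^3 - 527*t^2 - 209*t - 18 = -56*t^3 - 1055*t^2 - 1763*t - 204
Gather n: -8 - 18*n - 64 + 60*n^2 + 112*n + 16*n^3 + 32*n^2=16*n^3 + 92*n^2 + 94*n - 72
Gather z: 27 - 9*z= 27 - 9*z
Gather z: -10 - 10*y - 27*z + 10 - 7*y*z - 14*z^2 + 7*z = -10*y - 14*z^2 + z*(-7*y - 20)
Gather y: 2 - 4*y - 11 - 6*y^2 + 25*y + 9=-6*y^2 + 21*y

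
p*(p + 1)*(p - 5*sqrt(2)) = p^3 - 5*sqrt(2)*p^2 + p^2 - 5*sqrt(2)*p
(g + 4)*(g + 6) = g^2 + 10*g + 24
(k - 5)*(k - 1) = k^2 - 6*k + 5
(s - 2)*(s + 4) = s^2 + 2*s - 8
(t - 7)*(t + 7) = t^2 - 49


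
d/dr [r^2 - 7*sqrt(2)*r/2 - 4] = 2*r - 7*sqrt(2)/2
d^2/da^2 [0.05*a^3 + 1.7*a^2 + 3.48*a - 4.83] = 0.3*a + 3.4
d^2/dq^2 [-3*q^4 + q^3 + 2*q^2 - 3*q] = -36*q^2 + 6*q + 4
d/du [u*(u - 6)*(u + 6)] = 3*u^2 - 36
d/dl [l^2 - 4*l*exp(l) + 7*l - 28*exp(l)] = -4*l*exp(l) + 2*l - 32*exp(l) + 7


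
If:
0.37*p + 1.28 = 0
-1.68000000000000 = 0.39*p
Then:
No Solution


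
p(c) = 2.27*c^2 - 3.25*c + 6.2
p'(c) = 4.54*c - 3.25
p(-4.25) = 61.01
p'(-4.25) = -22.54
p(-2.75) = 32.30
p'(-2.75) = -15.74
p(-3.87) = 52.78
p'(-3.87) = -20.82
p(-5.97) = 106.51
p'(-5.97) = -30.35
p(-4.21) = 60.12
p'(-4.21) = -22.36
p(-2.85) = 33.90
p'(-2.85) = -16.19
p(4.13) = 31.50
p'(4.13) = 15.50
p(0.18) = 5.69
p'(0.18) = -2.43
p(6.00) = 68.42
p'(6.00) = 23.99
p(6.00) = 68.42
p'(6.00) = 23.99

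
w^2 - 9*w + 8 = (w - 8)*(w - 1)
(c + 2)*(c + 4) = c^2 + 6*c + 8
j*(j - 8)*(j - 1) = j^3 - 9*j^2 + 8*j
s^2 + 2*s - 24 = (s - 4)*(s + 6)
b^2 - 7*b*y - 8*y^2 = (b - 8*y)*(b + y)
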